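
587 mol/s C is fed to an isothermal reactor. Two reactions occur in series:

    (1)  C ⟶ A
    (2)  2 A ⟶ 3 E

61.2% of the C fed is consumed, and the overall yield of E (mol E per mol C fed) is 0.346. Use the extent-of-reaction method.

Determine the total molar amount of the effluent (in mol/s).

Conversion of C: C consumed = 1ξ₁ = 0.612 × 587 → ξ₁ = 359.2 mol/s.
Yield of E: 3ξ₂ / 587 = 0.346 → ξ₂ = 67.7 mol/s.
Outlet amounts (n = n₀ + Σ ν·ξ):
  C: 587 − 1(359.2) = 227.8
  A: 0 + 1(359.2) − 2(67.7) = 223.8
  E: 0 + 3(67.7) = 203.1
Total out = 227.8 + 223.8 + 203.1 = 654.7 mol/s.

655 mol/s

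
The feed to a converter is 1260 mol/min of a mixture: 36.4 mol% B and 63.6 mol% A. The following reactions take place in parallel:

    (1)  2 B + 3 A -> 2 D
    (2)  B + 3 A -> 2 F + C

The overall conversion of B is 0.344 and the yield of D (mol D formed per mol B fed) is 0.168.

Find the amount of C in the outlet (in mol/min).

Yield of D: 2ξ₁ / 458.6 = 0.168 → ξ₁ = 38.53 mol/min.
Conversion of B: 2ξ₁ + 1ξ₂ = 0.344 × 458.6 = 157.8 → ξ₂ = 80.72 mol/min.
Outlet amounts (n = n₀ + Σ ν·ξ):
  B: 458.6 − 2(38.53) − 1(80.72) = 300.9
  A: 801.4 − 3(38.53) − 3(80.72) = 443.6
  D: 0 + 2(38.53) = 77.05
  F: 0 + 2(80.72) = 161.4
  C: 0 + 1(80.72) = 80.72

80.7 mol/min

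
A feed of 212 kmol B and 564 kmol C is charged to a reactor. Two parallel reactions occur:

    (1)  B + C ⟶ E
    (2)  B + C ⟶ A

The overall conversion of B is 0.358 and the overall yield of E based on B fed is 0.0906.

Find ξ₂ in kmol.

ξ₂ = 56.7 kmol

Yield of E: 1ξ₁ / 212 = 0.0906 → ξ₁ = 19.21 kmol.
Conversion of B: 1ξ₁ + 1ξ₂ = 0.358 × 212 = 75.9 → ξ₂ = 56.69 kmol.
Outlet amounts (n = n₀ + Σ ν·ξ):
  B: 212 − 1(19.21) − 1(56.69) = 136.1
  C: 564 − 1(19.21) − 1(56.69) = 488.1
  E: 0 + 1(19.21) = 19.21
  A: 0 + 1(56.69) = 56.69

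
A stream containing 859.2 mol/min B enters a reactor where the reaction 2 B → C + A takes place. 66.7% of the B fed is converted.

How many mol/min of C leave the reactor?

B reacted = 0.667 × 859.2 = 573.1 mol/min; ν_B = −2, so ξ = 573.1/2 = 286.5 mol/min.
Outlet amounts (n = n₀ + ν ξ):
  B: 859.2 − 2(286.5) = 286.1
  C: 0 + 1(286.5) = 286.5
  A: 0 + 1(286.5) = 286.5

287 mol/min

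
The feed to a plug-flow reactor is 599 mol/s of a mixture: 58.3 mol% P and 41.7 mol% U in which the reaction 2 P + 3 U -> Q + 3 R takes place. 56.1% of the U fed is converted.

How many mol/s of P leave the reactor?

256 mol/s

U reacted = 0.561 × 249.8 = 140.1 mol/s; ν_U = −3, so ξ = 140.1/3 = 46.71 mol/s.
Outlet amounts (n = n₀ + ν ξ):
  P: 349.2 − 2(46.71) = 255.8
  U: 249.8 − 3(46.71) = 109.7
  Q: 0 + 1(46.71) = 46.71
  R: 0 + 3(46.71) = 140.1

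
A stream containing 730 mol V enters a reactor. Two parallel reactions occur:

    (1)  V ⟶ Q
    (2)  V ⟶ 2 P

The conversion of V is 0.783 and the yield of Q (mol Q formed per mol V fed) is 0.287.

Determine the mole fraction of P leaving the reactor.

Yield of Q: 1ξ₁ / 730 = 0.287 → ξ₁ = 209.5 mol.
Conversion of V: 1ξ₁ + 1ξ₂ = 0.783 × 730 = 571.6 → ξ₂ = 362.1 mol.
Outlet amounts (n = n₀ + Σ ν·ξ):
  V: 730 − 1(209.5) − 1(362.1) = 158.4
  Q: 0 + 1(209.5) = 209.5
  P: 0 + 2(362.1) = 724.2
Total out = 1092 mol; y_P = 724.2 / 1092 = 0.6631.

0.663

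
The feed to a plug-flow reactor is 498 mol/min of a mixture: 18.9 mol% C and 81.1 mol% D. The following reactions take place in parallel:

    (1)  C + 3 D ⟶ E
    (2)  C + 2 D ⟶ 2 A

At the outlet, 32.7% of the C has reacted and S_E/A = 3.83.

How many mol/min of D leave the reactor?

315 mol/min

Conversion of C: C consumed = 0.327 × 94.12 = 30.78 mol/min = 1ξ₁ + 1ξ₂.
Selectivity: 1ξ₁ / (2ξ₂) = 3.83 → ξ₁ = 7.66 ξ₂.
Substitute: (1·7.66 + 1) ξ₂ = 30.78 → ξ₂ = 3.554 mol/min, ξ₁ = 27.22 mol/min.
Outlet amounts (n = n₀ + Σ ν·ξ):
  C: 94.12 − 1(27.22) − 1(3.554) = 63.34
  D: 403.9 − 3(27.22) − 2(3.554) = 315.1
  E: 0 + 1(27.22) = 27.22
  A: 0 + 2(3.554) = 7.108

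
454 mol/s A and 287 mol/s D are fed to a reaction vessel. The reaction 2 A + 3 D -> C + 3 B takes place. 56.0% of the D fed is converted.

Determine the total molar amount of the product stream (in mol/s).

687 mol/s

D reacted = 0.56 × 287 = 160.7 mol/s; ν_D = −3, so ξ = 160.7/3 = 53.57 mol/s.
Outlet amounts (n = n₀ + ν ξ):
  A: 454 − 2(53.57) = 346.9
  D: 287 − 3(53.57) = 126.3
  C: 0 + 1(53.57) = 53.57
  B: 0 + 3(53.57) = 160.7
Total out = 346.9 + 126.3 + 53.57 + 160.7 = 687.4 mol/s.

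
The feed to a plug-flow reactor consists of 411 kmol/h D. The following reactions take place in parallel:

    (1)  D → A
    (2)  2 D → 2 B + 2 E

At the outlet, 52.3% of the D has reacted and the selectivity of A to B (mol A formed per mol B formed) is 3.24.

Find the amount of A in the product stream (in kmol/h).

Conversion of D: D consumed = 0.523 × 411 = 215 kmol/h = 1ξ₁ + 2ξ₂.
Selectivity: 1ξ₁ / (2ξ₂) = 3.24 → ξ₁ = 6.48 ξ₂.
Substitute: (1·6.48 + 2) ξ₂ = 215 → ξ₂ = 25.35 kmol/h, ξ₁ = 164.3 kmol/h.
Outlet amounts (n = n₀ + Σ ν·ξ):
  D: 411 − 1(164.3) − 2(25.35) = 196
  A: 0 + 1(164.3) = 164.3
  B: 0 + 2(25.35) = 50.7
  E: 0 + 2(25.35) = 50.7

164 kmol/h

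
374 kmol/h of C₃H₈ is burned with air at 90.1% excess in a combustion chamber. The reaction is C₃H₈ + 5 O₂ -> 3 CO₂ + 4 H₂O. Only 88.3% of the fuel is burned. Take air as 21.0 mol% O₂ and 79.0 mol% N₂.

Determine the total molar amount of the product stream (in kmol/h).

17600 kmol/h

Stoichiometric O₂ = 5 × 374 = 1870 kmol/h; O₂ fed = 1870 × 1.901 = 3555 kmol/h.
N₂ fed = 3555 × 79/21 = 13370 kmol/h.
Fuel reacted = 0.883 × 374 → ξ = 330.2 kmol/h.
Outlet (n = n₀ + ν ξ):
  C₃H₈: 374 − 1(330.2) = 43.76
  O₂: 3555 − 5(330.2) = 1904
  N₂: 13370 (inert)
  CO₂: 0 + 3(330.2) = 990.7
  H₂O: 0 + 4(330.2) = 1321
Total out = 43.76 + 1904 + 13370 + 990.7 + 1321 = 17630 kmol/h.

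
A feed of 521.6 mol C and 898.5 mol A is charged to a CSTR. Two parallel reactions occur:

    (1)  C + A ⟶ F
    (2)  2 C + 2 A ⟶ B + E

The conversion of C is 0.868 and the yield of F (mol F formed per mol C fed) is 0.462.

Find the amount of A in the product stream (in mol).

446 mol

Yield of F: 1ξ₁ / 521.6 = 0.462 → ξ₁ = 241 mol.
Conversion of C: 1ξ₁ + 2ξ₂ = 0.868 × 521.6 = 452.7 → ξ₂ = 105.9 mol.
Outlet amounts (n = n₀ + Σ ν·ξ):
  C: 521.6 − 1(241) − 2(105.9) = 68.85
  A: 898.5 − 1(241) − 2(105.9) = 445.8
  F: 0 + 1(241) = 241
  B: 0 + 1(105.9) = 105.9
  E: 0 + 1(105.9) = 105.9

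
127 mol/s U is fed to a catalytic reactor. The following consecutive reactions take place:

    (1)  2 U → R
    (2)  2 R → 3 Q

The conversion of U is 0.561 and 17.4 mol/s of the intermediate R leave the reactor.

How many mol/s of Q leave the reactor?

27.3 mol/s

Conversion of U: U consumed = 2ξ₁ = 0.561 × 127 → ξ₁ = 35.62 mol/s.
R balance: n_R = 0 + 1ξ₁ − 2ξ₂ = 17.4 → ξ₂ = (1·35.62 − 17.4)/2 = 9.112 mol/s.
Outlet amounts (n = n₀ + Σ ν·ξ):
  U: 127 − 2(35.62) = 55.75
  R: 0 + 1(35.62) − 2(9.112) = 17.4
  Q: 0 + 3(9.112) = 27.34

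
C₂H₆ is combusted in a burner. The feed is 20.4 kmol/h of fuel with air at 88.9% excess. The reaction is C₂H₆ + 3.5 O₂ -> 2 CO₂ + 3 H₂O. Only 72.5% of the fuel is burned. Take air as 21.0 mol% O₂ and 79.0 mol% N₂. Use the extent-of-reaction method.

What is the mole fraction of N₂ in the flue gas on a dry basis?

0.811

Stoichiometric O₂ = 3.5 × 20.4 = 71.4 kmol/h; O₂ fed = 71.4 × 1.889 = 134.9 kmol/h.
N₂ fed = 134.9 × 79/21 = 507.4 kmol/h.
Fuel reacted = 0.725 × 20.4 → ξ = 14.79 kmol/h.
Outlet (n = n₀ + ν ξ):
  C₂H₆: 20.4 − 1(14.79) = 5.61
  O₂: 134.9 − 3.5(14.79) = 83.11
  N₂: 507.4 (inert)
  CO₂: 0 + 2(14.79) = 29.58
  H₂O: 0 + 3(14.79) = 44.37
Dry total = 625.7 kmol/h; y_N₂ (dry) = 507.4 / 625.7 = 0.8109.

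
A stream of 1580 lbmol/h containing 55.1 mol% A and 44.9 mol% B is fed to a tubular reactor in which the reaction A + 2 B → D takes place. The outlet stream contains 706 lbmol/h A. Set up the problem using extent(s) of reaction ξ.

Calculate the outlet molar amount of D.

165 lbmol/h

For A: n = n₀ − 1ξ → 706 = 870.6 − 1ξ, giving ξ = 164.6 lbmol/h.
Outlet amounts (n = n₀ + ν ξ):
  A: 870.6 − 1(164.6) = 706
  B: 709.4 − 2(164.6) = 380.3
  D: 0 + 1(164.6) = 164.6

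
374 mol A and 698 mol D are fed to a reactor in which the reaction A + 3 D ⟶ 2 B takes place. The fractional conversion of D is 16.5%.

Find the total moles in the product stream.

995 mol

D reacted = 0.165 × 698 = 115.2 mol; ν_D = −3, so ξ = 115.2/3 = 38.39 mol.
Outlet amounts (n = n₀ + ν ξ):
  A: 374 − 1(38.39) = 335.6
  D: 698 − 3(38.39) = 582.8
  B: 0 + 2(38.39) = 76.78
Total out = 335.6 + 582.8 + 76.78 = 995.2 mol.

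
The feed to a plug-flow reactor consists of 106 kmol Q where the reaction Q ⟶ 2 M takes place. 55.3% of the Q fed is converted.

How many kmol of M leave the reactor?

117 kmol

Q reacted = 0.553 × 106 = 58.62 kmol; ν_Q = −1, so ξ = 58.62/1 = 58.62 kmol.
Outlet amounts (n = n₀ + ν ξ):
  Q: 106 − 1(58.62) = 47.38
  M: 0 + 2(58.62) = 117.2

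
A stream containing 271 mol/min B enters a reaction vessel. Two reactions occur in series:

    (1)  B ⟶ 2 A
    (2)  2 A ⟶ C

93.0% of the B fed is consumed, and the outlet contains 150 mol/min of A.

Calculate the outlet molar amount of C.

Conversion of B: B consumed = 1ξ₁ = 0.93 × 271 → ξ₁ = 252 mol/min.
A balance: n_A = 0 + 2ξ₁ − 2ξ₂ = 150 → ξ₂ = (2·252 − 150)/2 = 177 mol/min.
Outlet amounts (n = n₀ + Σ ν·ξ):
  B: 271 − 1(252) = 18.97
  A: 0 + 2(252) − 2(177) = 150
  C: 0 + 1(177) = 177

177 mol/min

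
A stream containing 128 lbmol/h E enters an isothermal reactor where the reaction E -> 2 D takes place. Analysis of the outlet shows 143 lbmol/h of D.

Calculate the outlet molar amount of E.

56.5 lbmol/h

For D: n = n₀ + 2ξ → 143 = 0 + 2ξ, giving ξ = 71.5 lbmol/h.
Outlet amounts (n = n₀ + ν ξ):
  E: 128 − 1(71.5) = 56.5
  D: 0 + 2(71.5) = 143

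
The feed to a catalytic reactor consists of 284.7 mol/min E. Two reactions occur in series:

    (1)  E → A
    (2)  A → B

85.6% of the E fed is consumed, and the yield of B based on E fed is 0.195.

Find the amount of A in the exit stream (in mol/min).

188 mol/min

Conversion of E: E consumed = 1ξ₁ = 0.856 × 284.7 → ξ₁ = 243.7 mol/min.
Yield of B: 1ξ₂ / 284.7 = 0.195 → ξ₂ = 55.52 mol/min.
Outlet amounts (n = n₀ + Σ ν·ξ):
  E: 284.7 − 1(243.7) = 41
  A: 0 + 1(243.7) − 1(55.52) = 188.2
  B: 0 + 1(55.52) = 55.52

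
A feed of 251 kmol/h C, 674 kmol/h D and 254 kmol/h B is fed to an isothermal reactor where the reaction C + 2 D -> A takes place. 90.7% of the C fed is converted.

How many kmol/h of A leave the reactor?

228 kmol/h

C reacted = 0.907 × 251 = 227.7 kmol/h; ν_C = −1, so ξ = 227.7/1 = 227.7 kmol/h.
Outlet amounts (n = n₀ + ν ξ):
  C: 251 − 1(227.7) = 23.34
  D: 674 − 2(227.7) = 218.7
  A: 0 + 1(227.7) = 227.7
  B: 254 (inert)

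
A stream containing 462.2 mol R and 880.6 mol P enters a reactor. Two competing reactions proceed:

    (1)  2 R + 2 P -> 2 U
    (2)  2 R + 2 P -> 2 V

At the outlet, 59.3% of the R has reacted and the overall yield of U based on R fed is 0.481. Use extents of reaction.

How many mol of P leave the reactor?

607 mol

Yield of U: 2ξ₁ / 462.2 = 0.481 → ξ₁ = 111.2 mol.
Conversion of R: 2ξ₁ + 2ξ₂ = 0.593 × 462.2 = 274.1 → ξ₂ = 25.88 mol.
Outlet amounts (n = n₀ + Σ ν·ξ):
  R: 462.2 − 2(111.2) − 2(25.88) = 188.1
  P: 880.6 − 2(111.2) − 2(25.88) = 606.5
  U: 0 + 2(111.2) = 222.3
  V: 0 + 2(25.88) = 51.77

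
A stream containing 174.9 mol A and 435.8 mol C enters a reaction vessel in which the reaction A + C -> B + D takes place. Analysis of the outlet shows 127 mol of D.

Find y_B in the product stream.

For D: n = n₀ + 1ξ → 127 = 0 + 1ξ, giving ξ = 127 mol.
Outlet amounts (n = n₀ + ν ξ):
  A: 174.9 − 1(127) = 47.9
  C: 435.8 − 1(127) = 308.8
  B: 0 + 1(127) = 127
  D: 0 + 1(127) = 127
Total out = 610.7 mol; y_B = 127 / 610.7 = 0.208.

0.208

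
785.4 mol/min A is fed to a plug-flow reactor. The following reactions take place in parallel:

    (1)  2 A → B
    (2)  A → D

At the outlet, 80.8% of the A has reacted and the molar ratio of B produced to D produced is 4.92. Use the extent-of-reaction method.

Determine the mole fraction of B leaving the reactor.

0.579

Conversion of A: A consumed = 0.808 × 785.4 = 634.6 mol/min = 2ξ₁ + 1ξ₂.
Selectivity: 1ξ₁ / (1ξ₂) = 4.92 → ξ₁ = 4.92 ξ₂.
Substitute: (2·4.92 + 1) ξ₂ = 634.6 → ξ₂ = 58.54 mol/min, ξ₁ = 288 mol/min.
Outlet amounts (n = n₀ + Σ ν·ξ):
  A: 785.4 − 2(288) − 1(58.54) = 150.8
  B: 0 + 1(288) = 288
  D: 0 + 1(58.54) = 58.54
Total out = 497.4 mol/min; y_B = 288 / 497.4 = 0.5791.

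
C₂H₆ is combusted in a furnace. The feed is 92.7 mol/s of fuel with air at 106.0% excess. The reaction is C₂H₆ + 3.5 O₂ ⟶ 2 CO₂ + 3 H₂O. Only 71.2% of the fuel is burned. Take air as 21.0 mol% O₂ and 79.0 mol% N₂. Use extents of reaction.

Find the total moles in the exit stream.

Stoichiometric O₂ = 3.5 × 92.7 = 324.4 mol/s; O₂ fed = 324.4 × 2.060 = 668.4 mol/s.
N₂ fed = 668.4 × 79/21 = 2514 mol/s.
Fuel reacted = 0.712 × 92.7 → ξ = 66 mol/s.
Outlet (n = n₀ + ν ξ):
  C₂H₆: 92.7 − 1(66) = 26.7
  O₂: 668.4 − 3.5(66) = 437.4
  N₂: 2514 (inert)
  CO₂: 0 + 2(66) = 132
  H₂O: 0 + 3(66) = 198
Total out = 26.7 + 437.4 + 2514 + 132 + 198 = 3308 mol/s.

3310 mol/s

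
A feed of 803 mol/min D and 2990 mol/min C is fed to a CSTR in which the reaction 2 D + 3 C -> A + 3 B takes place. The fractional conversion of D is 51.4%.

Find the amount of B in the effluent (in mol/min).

D reacted = 0.514 × 803 = 412.7 mol/min; ν_D = −2, so ξ = 412.7/2 = 206.4 mol/min.
Outlet amounts (n = n₀ + ν ξ):
  D: 803 − 2(206.4) = 390.3
  C: 2990 − 3(206.4) = 2371
  A: 0 + 1(206.4) = 206.4
  B: 0 + 3(206.4) = 619.1

619 mol/min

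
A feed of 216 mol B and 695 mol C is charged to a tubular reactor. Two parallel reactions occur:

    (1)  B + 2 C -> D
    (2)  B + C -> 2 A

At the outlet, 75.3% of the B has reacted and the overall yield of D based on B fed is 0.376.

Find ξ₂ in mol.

Yield of D: 1ξ₁ / 216 = 0.376 → ξ₁ = 81.22 mol.
Conversion of B: 1ξ₁ + 1ξ₂ = 0.753 × 216 = 162.6 → ξ₂ = 81.43 mol.
Outlet amounts (n = n₀ + Σ ν·ξ):
  B: 216 − 1(81.22) − 1(81.43) = 53.35
  C: 695 − 2(81.22) − 1(81.43) = 451.1
  D: 0 + 1(81.22) = 81.22
  A: 0 + 2(81.43) = 162.9

ξ₂ = 81.4 mol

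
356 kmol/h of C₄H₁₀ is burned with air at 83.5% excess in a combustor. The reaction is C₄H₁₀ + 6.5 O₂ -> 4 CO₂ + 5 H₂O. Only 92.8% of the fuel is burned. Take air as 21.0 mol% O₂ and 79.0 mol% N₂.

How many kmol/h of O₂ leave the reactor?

2100 kmol/h

Stoichiometric O₂ = 6.5 × 356 = 2314 kmol/h; O₂ fed = 2314 × 1.835 = 4246 kmol/h.
N₂ fed = 4246 × 79/21 = 15970 kmol/h.
Fuel reacted = 0.928 × 356 → ξ = 330.4 kmol/h.
Outlet (n = n₀ + ν ξ):
  C₄H₁₀: 356 − 1(330.4) = 25.63
  O₂: 4246 − 6.5(330.4) = 2099
  N₂: 15970 (inert)
  CO₂: 0 + 4(330.4) = 1321
  H₂O: 0 + 5(330.4) = 1652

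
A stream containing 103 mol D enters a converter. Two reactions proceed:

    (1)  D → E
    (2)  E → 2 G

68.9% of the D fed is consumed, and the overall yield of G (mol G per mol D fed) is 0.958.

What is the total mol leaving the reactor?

152 mol

Conversion of D: D consumed = 1ξ₁ = 0.689 × 103 → ξ₁ = 70.97 mol.
Yield of G: 2ξ₂ / 103 = 0.958 → ξ₂ = 49.34 mol.
Outlet amounts (n = n₀ + Σ ν·ξ):
  D: 103 − 1(70.97) = 32.03
  E: 0 + 1(70.97) − 1(49.34) = 21.63
  G: 0 + 2(49.34) = 98.67
Total out = 32.03 + 21.63 + 98.67 = 152.3 mol.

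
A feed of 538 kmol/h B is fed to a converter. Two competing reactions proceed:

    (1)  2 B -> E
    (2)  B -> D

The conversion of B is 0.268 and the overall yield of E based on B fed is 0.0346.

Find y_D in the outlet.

0.206

Yield of E: 1ξ₁ / 538 = 0.0346 → ξ₁ = 18.61 kmol/h.
Conversion of B: 2ξ₁ + 1ξ₂ = 0.268 × 538 = 144.2 → ξ₂ = 107 kmol/h.
Outlet amounts (n = n₀ + Σ ν·ξ):
  B: 538 − 2(18.61) − 1(107) = 393.8
  E: 0 + 1(18.61) = 18.61
  D: 0 + 1(107) = 107
Total out = 519.4 kmol/h; y_D = 107 / 519.4 = 0.2059.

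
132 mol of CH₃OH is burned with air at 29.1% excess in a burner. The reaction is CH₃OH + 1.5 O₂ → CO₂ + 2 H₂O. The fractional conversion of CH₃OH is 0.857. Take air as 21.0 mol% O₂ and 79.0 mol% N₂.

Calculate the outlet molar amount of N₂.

962 mol

Stoichiometric O₂ = 1.5 × 132 = 198 mol; O₂ fed = 198 × 1.291 = 255.6 mol.
N₂ fed = 255.6 × 79/21 = 961.6 mol.
Fuel reacted = 0.857 × 132 → ξ = 113.1 mol.
Outlet (n = n₀ + ν ξ):
  CH₃OH: 132 − 1(113.1) = 18.88
  O₂: 255.6 − 1.5(113.1) = 85.93
  N₂: 961.6 (inert)
  CO₂: 0 + 1(113.1) = 113.1
  H₂O: 0 + 2(113.1) = 226.2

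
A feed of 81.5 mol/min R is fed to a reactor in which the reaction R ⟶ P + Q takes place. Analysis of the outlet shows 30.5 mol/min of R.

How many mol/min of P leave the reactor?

51 mol/min

For R: n = n₀ − 1ξ → 30.5 = 81.5 − 1ξ, giving ξ = 51 mol/min.
Outlet amounts (n = n₀ + ν ξ):
  R: 81.5 − 1(51) = 30.5
  P: 0 + 1(51) = 51
  Q: 0 + 1(51) = 51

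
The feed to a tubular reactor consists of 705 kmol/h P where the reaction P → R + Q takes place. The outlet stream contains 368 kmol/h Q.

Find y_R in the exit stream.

0.343

For Q: n = n₀ + 1ξ → 368 = 0 + 1ξ, giving ξ = 368 kmol/h.
Outlet amounts (n = n₀ + ν ξ):
  P: 705 − 1(368) = 337
  R: 0 + 1(368) = 368
  Q: 0 + 1(368) = 368
Total out = 1073 kmol/h; y_R = 368 / 1073 = 0.343.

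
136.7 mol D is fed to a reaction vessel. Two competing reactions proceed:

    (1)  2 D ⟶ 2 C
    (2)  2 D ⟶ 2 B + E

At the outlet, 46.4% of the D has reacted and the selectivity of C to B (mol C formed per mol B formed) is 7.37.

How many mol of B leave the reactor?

7.58 mol

Conversion of D: D consumed = 0.464 × 136.7 = 63.43 mol = 2ξ₁ + 2ξ₂.
Selectivity: 2ξ₁ / (2ξ₂) = 7.37 → ξ₁ = 7.37 ξ₂.
Substitute: (2·7.37 + 2) ξ₂ = 63.43 → ξ₂ = 3.789 mol, ξ₁ = 27.93 mol.
Outlet amounts (n = n₀ + Σ ν·ξ):
  D: 136.7 − 2(27.93) − 2(3.789) = 73.27
  C: 0 + 2(27.93) = 55.85
  B: 0 + 2(3.789) = 7.578
  E: 0 + 1(3.789) = 3.789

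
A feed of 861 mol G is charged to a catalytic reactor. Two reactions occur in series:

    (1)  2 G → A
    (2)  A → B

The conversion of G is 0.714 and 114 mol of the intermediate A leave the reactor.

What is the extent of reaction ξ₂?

Conversion of G: G consumed = 2ξ₁ = 0.714 × 861 → ξ₁ = 307.4 mol.
A balance: n_A = 0 + 1ξ₁ − 1ξ₂ = 114 → ξ₂ = (1·307.4 − 114)/1 = 193.4 mol.
Outlet amounts (n = n₀ + Σ ν·ξ):
  G: 861 − 2(307.4) = 246.2
  A: 0 + 1(307.4) − 1(193.4) = 114
  B: 0 + 1(193.4) = 193.4

ξ₂ = 193 mol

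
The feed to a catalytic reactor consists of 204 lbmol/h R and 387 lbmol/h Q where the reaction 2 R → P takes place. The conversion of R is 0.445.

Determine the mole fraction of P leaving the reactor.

R reacted = 0.445 × 204 = 90.78 lbmol/h; ν_R = −2, so ξ = 90.78/2 = 45.39 lbmol/h.
Outlet amounts (n = n₀ + ν ξ):
  R: 204 − 2(45.39) = 113.2
  P: 0 + 1(45.39) = 45.39
  Q: 387 (inert)
Total out = 545.6 lbmol/h; y_P = 45.39 / 545.6 = 0.08319.

0.0832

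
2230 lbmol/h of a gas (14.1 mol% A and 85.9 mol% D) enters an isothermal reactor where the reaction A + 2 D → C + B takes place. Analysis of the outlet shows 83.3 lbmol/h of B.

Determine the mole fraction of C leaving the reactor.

0.0388

For B: n = n₀ + 1ξ → 83.3 = 0 + 1ξ, giving ξ = 83.3 lbmol/h.
Outlet amounts (n = n₀ + ν ξ):
  A: 314.4 − 1(83.3) = 231.1
  D: 1916 − 2(83.3) = 1749
  C: 0 + 1(83.3) = 83.3
  B: 0 + 1(83.3) = 83.3
Total out = 2147 lbmol/h; y_C = 83.3 / 2147 = 0.0388.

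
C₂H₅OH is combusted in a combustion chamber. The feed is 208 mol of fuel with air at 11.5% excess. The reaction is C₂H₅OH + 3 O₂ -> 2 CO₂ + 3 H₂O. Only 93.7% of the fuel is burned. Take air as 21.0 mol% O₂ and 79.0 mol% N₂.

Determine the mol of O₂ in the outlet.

Stoichiometric O₂ = 3 × 208 = 624 mol; O₂ fed = 624 × 1.115 = 695.8 mol.
N₂ fed = 695.8 × 79/21 = 2617 mol.
Fuel reacted = 0.937 × 208 → ξ = 194.9 mol.
Outlet (n = n₀ + ν ξ):
  C₂H₅OH: 208 − 1(194.9) = 13.1
  O₂: 695.8 − 3(194.9) = 111.1
  N₂: 2617 (inert)
  CO₂: 0 + 2(194.9) = 389.8
  H₂O: 0 + 3(194.9) = 584.7

111 mol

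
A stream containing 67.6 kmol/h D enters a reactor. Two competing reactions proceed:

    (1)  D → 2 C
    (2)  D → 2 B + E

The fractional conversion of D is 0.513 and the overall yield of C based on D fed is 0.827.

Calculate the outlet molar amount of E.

6.73 kmol/h

Yield of C: 2ξ₁ / 67.6 = 0.827 → ξ₁ = 27.95 kmol/h.
Conversion of D: 1ξ₁ + 1ξ₂ = 0.513 × 67.6 = 34.68 → ξ₂ = 6.726 kmol/h.
Outlet amounts (n = n₀ + Σ ν·ξ):
  D: 67.6 − 1(27.95) − 1(6.726) = 32.92
  C: 0 + 2(27.95) = 55.91
  B: 0 + 2(6.726) = 13.45
  E: 0 + 1(6.726) = 6.726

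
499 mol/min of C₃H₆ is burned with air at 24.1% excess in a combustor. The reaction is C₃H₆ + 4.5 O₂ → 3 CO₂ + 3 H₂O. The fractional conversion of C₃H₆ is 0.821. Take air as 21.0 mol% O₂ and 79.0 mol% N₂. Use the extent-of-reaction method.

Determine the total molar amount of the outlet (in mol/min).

Stoichiometric O₂ = 4.5 × 499 = 2246 mol/min; O₂ fed = 2246 × 1.241 = 2787 mol/min.
N₂ fed = 2787 × 79/21 = 10480 mol/min.
Fuel reacted = 0.821 × 499 → ξ = 409.7 mol/min.
Outlet (n = n₀ + ν ξ):
  C₃H₆: 499 − 1(409.7) = 89.32
  O₂: 2787 − 4.5(409.7) = 943.1
  N₂: 10480 (inert)
  CO₂: 0 + 3(409.7) = 1229
  H₂O: 0 + 3(409.7) = 1229
Total out = 89.32 + 943.1 + 10480 + 1229 + 1229 = 13970 mol/min.

14000 mol/min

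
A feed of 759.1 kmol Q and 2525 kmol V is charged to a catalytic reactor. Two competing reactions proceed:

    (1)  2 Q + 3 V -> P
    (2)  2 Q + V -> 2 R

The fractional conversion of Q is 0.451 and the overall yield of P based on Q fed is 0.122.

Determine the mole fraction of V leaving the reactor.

Yield of P: 1ξ₁ / 759.1 = 0.122 → ξ₁ = 92.61 kmol.
Conversion of Q: 2ξ₁ + 2ξ₂ = 0.451 × 759.1 = 342.4 → ξ₂ = 78.57 kmol.
Outlet amounts (n = n₀ + Σ ν·ξ):
  Q: 759.1 − 2(92.61) − 2(78.57) = 416.7
  V: 2525 − 3(92.61) − 1(78.57) = 2169
  P: 0 + 1(92.61) = 92.61
  R: 0 + 2(78.57) = 157.1
Total out = 2835 kmol; y_V = 2169 / 2835 = 0.7649.

0.765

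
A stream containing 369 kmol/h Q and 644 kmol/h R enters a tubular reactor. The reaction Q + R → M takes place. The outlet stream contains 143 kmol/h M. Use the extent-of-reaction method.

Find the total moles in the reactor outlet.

870 kmol/h

For M: n = n₀ + 1ξ → 143 = 0 + 1ξ, giving ξ = 143 kmol/h.
Outlet amounts (n = n₀ + ν ξ):
  Q: 369 − 1(143) = 226
  R: 644 − 1(143) = 501
  M: 0 + 1(143) = 143
Total out = 226 + 501 + 143 = 870 kmol/h.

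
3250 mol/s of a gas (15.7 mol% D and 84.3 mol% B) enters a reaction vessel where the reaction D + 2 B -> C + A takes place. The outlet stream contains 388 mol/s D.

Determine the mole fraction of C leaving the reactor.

For D: n = n₀ − 1ξ → 388 = 510.2 − 1ξ, giving ξ = 122.2 mol/s.
Outlet amounts (n = n₀ + ν ξ):
  D: 510.2 − 1(122.2) = 388
  B: 2740 − 2(122.2) = 2495
  C: 0 + 1(122.2) = 122.2
  A: 0 + 1(122.2) = 122.2
Total out = 3128 mol/s; y_C = 122.2 / 3128 = 0.03909.

0.0391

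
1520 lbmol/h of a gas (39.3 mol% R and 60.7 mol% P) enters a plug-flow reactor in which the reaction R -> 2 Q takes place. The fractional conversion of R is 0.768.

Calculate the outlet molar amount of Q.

R reacted = 0.768 × 597.4 = 458.8 lbmol/h; ν_R = −1, so ξ = 458.8/1 = 458.8 lbmol/h.
Outlet amounts (n = n₀ + ν ξ):
  R: 597.4 − 1(458.8) = 138.6
  Q: 0 + 2(458.8) = 917.5
  P: 922.6 (inert)

918 lbmol/h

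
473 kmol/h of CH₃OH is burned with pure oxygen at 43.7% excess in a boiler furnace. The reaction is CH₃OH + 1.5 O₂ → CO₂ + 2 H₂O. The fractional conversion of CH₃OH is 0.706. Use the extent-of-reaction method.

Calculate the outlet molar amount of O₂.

519 kmol/h

Stoichiometric O₂ = 1.5 × 473 = 709.5 kmol/h; O₂ fed = 709.5 × 1.437 = 1020 kmol/h.
Fuel reacted = 0.706 × 473 → ξ = 333.9 kmol/h.
Outlet (n = n₀ + ν ξ):
  CH₃OH: 473 − 1(333.9) = 139.1
  O₂: 1020 − 1.5(333.9) = 518.6
  CO₂: 0 + 1(333.9) = 333.9
  H₂O: 0 + 2(333.9) = 667.9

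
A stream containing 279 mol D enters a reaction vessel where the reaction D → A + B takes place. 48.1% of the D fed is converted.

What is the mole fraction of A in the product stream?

D reacted = 0.481 × 279 = 134.2 mol; ν_D = −1, so ξ = 134.2/1 = 134.2 mol.
Outlet amounts (n = n₀ + ν ξ):
  D: 279 − 1(134.2) = 144.8
  A: 0 + 1(134.2) = 134.2
  B: 0 + 1(134.2) = 134.2
Total out = 413.2 mol; y_A = 134.2 / 413.2 = 0.3248.

0.325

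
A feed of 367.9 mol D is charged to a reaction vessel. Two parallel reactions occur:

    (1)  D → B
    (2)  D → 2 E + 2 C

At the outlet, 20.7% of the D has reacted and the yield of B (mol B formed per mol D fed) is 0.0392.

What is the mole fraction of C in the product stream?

0.223

Yield of B: 1ξ₁ / 367.9 = 0.0392 → ξ₁ = 14.42 mol.
Conversion of D: 1ξ₁ + 1ξ₂ = 0.207 × 367.9 = 76.16 → ξ₂ = 61.73 mol.
Outlet amounts (n = n₀ + Σ ν·ξ):
  D: 367.9 − 1(14.42) − 1(61.73) = 291.7
  B: 0 + 1(14.42) = 14.42
  E: 0 + 2(61.73) = 123.5
  C: 0 + 2(61.73) = 123.5
Total out = 553.1 mol; y_C = 123.5 / 553.1 = 0.2232.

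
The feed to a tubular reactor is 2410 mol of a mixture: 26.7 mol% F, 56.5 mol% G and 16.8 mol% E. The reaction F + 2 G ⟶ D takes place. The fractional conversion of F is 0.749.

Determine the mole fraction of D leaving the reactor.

0.333

F reacted = 0.749 × 643.5 = 482 mol; ν_F = −1, so ξ = 482/1 = 482 mol.
Outlet amounts (n = n₀ + ν ξ):
  F: 643.5 − 1(482) = 161.5
  G: 1362 − 2(482) = 397.7
  D: 0 + 1(482) = 482
  E: 404.9 (inert)
Total out = 1446 mol; y_D = 482 / 1446 = 0.3333.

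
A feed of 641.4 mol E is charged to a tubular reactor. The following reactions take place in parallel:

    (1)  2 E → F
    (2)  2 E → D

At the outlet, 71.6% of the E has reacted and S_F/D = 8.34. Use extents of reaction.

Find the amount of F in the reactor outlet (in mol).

Conversion of E: E consumed = 0.716 × 641.4 = 459.2 mol = 2ξ₁ + 2ξ₂.
Selectivity: 1ξ₁ / (1ξ₂) = 8.34 → ξ₁ = 8.34 ξ₂.
Substitute: (2·8.34 + 2) ξ₂ = 459.2 → ξ₂ = 24.58 mol, ξ₁ = 205 mol.
Outlet amounts (n = n₀ + Σ ν·ξ):
  E: 641.4 − 2(205) − 2(24.58) = 182.2
  F: 0 + 1(205) = 205
  D: 0 + 1(24.58) = 24.58

205 mol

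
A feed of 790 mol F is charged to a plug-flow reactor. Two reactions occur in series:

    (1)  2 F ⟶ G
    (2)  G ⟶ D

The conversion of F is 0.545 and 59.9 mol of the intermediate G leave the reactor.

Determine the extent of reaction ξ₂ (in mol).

ξ₂ = 155 mol

Conversion of F: F consumed = 2ξ₁ = 0.545 × 790 → ξ₁ = 215.3 mol.
G balance: n_G = 0 + 1ξ₁ − 1ξ₂ = 59.9 → ξ₂ = (1·215.3 − 59.9)/1 = 155.4 mol.
Outlet amounts (n = n₀ + Σ ν·ξ):
  F: 790 − 2(215.3) = 359.4
  G: 0 + 1(215.3) − 1(155.4) = 59.9
  D: 0 + 1(155.4) = 155.4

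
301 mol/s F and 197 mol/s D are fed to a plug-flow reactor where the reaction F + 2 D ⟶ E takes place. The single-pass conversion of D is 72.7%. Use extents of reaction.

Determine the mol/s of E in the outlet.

D reacted = 0.727 × 197 = 143.2 mol/s; ν_D = −2, so ξ = 143.2/2 = 71.61 mol/s.
Outlet amounts (n = n₀ + ν ξ):
  F: 301 − 1(71.61) = 229.4
  D: 197 − 2(71.61) = 53.78
  E: 0 + 1(71.61) = 71.61

71.6 mol/s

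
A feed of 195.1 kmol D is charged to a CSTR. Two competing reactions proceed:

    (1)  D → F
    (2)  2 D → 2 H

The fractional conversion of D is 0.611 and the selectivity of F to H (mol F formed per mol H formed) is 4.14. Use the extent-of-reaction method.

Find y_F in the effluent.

Conversion of D: D consumed = 0.611 × 195.1 = 119.2 kmol = 1ξ₁ + 2ξ₂.
Selectivity: 1ξ₁ / (2ξ₂) = 4.14 → ξ₁ = 8.28 ξ₂.
Substitute: (1·8.28 + 2) ξ₂ = 119.2 → ξ₂ = 11.6 kmol, ξ₁ = 96.01 kmol.
Outlet amounts (n = n₀ + Σ ν·ξ):
  D: 195.1 − 1(96.01) − 2(11.6) = 75.89
  F: 0 + 1(96.01) = 96.01
  H: 0 + 2(11.6) = 23.19
Total out = 195.1 kmol; y_F = 96.01 / 195.1 = 0.4921.

0.492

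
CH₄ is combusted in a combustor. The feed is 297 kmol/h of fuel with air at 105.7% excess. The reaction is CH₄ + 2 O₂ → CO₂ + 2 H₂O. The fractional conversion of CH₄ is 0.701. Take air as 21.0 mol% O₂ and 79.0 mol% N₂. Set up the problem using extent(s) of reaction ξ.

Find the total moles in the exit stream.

Stoichiometric O₂ = 2 × 297 = 594 kmol/h; O₂ fed = 594 × 2.057 = 1222 kmol/h.
N₂ fed = 1222 × 79/21 = 4597 kmol/h.
Fuel reacted = 0.701 × 297 → ξ = 208.2 kmol/h.
Outlet (n = n₀ + ν ξ):
  CH₄: 297 − 1(208.2) = 88.8
  O₂: 1222 − 2(208.2) = 805.5
  N₂: 4597 (inert)
  CO₂: 0 + 1(208.2) = 208.2
  H₂O: 0 + 2(208.2) = 416.4
Total out = 88.8 + 805.5 + 4597 + 208.2 + 416.4 = 6115 kmol/h.

6120 kmol/h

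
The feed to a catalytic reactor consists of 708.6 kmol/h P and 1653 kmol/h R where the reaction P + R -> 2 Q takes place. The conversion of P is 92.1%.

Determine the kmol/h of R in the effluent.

P reacted = 0.921 × 708.6 = 652.6 kmol/h; ν_P = −1, so ξ = 652.6/1 = 652.6 kmol/h.
Outlet amounts (n = n₀ + ν ξ):
  P: 708.6 − 1(652.6) = 55.98
  R: 1653 − 1(652.6) = 1000
  Q: 0 + 2(652.6) = 1305

1000 kmol/h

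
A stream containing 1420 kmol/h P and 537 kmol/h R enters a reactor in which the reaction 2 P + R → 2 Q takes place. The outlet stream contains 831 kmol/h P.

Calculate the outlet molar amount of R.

For P: n = n₀ − 2ξ → 831 = 1420 − 2ξ, giving ξ = 294.5 kmol/h.
Outlet amounts (n = n₀ + ν ξ):
  P: 1420 − 2(294.5) = 831
  R: 537 − 1(294.5) = 242.5
  Q: 0 + 2(294.5) = 589

242 kmol/h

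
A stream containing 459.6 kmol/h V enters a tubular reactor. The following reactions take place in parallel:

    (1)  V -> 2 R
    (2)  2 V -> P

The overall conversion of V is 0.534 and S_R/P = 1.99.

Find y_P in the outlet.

0.178

Conversion of V: V consumed = 0.534 × 459.6 = 245.4 kmol/h = 1ξ₁ + 2ξ₂.
Selectivity: 2ξ₁ / (1ξ₂) = 1.99 → ξ₁ = 0.995 ξ₂.
Substitute: (1·0.995 + 2) ξ₂ = 245.4 → ξ₂ = 81.95 kmol/h, ξ₁ = 81.54 kmol/h.
Outlet amounts (n = n₀ + Σ ν·ξ):
  V: 459.6 − 1(81.54) − 2(81.95) = 214.2
  R: 0 + 2(81.54) = 163.1
  P: 0 + 1(81.95) = 81.95
Total out = 459.2 kmol/h; y_P = 81.95 / 459.2 = 0.1785.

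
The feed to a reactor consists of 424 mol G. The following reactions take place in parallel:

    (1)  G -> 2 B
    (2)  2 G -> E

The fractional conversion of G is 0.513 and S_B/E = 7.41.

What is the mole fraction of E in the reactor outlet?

0.0723

Conversion of G: G consumed = 0.513 × 424 = 217.5 mol = 1ξ₁ + 2ξ₂.
Selectivity: 2ξ₁ / (1ξ₂) = 7.41 → ξ₁ = 3.705 ξ₂.
Substitute: (1·3.705 + 2) ξ₂ = 217.5 → ξ₂ = 38.13 mol, ξ₁ = 141.3 mol.
Outlet amounts (n = n₀ + Σ ν·ξ):
  G: 424 − 1(141.3) − 2(38.13) = 206.5
  B: 0 + 2(141.3) = 282.5
  E: 0 + 1(38.13) = 38.13
Total out = 527.1 mol; y_E = 38.13 / 527.1 = 0.07233.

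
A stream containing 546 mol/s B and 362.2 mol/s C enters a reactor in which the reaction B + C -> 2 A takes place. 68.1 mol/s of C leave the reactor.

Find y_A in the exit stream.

For C: n = n₀ − 1ξ → 68.1 = 362.2 − 1ξ, giving ξ = 294.1 mol/s.
Outlet amounts (n = n₀ + ν ξ):
  B: 546 − 1(294.1) = 251.9
  C: 362.2 − 1(294.1) = 68.1
  A: 0 + 2(294.1) = 588.2
Total out = 908.2 mol/s; y_A = 588.2 / 908.2 = 0.6477.

0.648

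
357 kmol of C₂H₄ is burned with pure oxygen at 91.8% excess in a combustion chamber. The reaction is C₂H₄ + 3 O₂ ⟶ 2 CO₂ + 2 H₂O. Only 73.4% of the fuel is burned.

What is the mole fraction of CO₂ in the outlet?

Stoichiometric O₂ = 3 × 357 = 1071 kmol; O₂ fed = 1071 × 1.918 = 2054 kmol.
Fuel reacted = 0.734 × 357 → ξ = 262 kmol.
Outlet (n = n₀ + ν ξ):
  C₂H₄: 357 − 1(262) = 94.96
  O₂: 2054 − 3(262) = 1268
  CO₂: 0 + 2(262) = 524.1
  H₂O: 0 + 2(262) = 524.1
Total out = 2411 kmol; y_CO₂ = 524.1 / 2411 = 0.2174.

0.217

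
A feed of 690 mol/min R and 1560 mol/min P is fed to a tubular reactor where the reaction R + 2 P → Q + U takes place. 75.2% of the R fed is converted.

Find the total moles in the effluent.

R reacted = 0.752 × 690 = 518.9 mol/min; ν_R = −1, so ξ = 518.9/1 = 518.9 mol/min.
Outlet amounts (n = n₀ + ν ξ):
  R: 690 − 1(518.9) = 171.1
  P: 1560 − 2(518.9) = 522.2
  Q: 0 + 1(518.9) = 518.9
  U: 0 + 1(518.9) = 518.9
Total out = 171.1 + 522.2 + 518.9 + 518.9 = 1731 mol/min.

1730 mol/min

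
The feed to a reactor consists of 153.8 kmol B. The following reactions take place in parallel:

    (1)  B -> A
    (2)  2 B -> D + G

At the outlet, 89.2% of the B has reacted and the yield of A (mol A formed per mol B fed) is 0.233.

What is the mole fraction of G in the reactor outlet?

0.33

Yield of A: 1ξ₁ / 153.8 = 0.233 → ξ₁ = 35.84 kmol.
Conversion of B: 1ξ₁ + 2ξ₂ = 0.892 × 153.8 = 137.2 → ξ₂ = 50.68 kmol.
Outlet amounts (n = n₀ + Σ ν·ξ):
  B: 153.8 − 1(35.84) − 2(50.68) = 16.61
  A: 0 + 1(35.84) = 35.84
  D: 0 + 1(50.68) = 50.68
  G: 0 + 1(50.68) = 50.68
Total out = 153.8 kmol; y_G = 50.68 / 153.8 = 0.3295.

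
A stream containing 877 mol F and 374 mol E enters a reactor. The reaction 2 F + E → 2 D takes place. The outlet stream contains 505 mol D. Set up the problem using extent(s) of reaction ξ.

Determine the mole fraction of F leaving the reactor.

For D: n = n₀ + 2ξ → 505 = 0 + 2ξ, giving ξ = 252.5 mol.
Outlet amounts (n = n₀ + ν ξ):
  F: 877 − 2(252.5) = 372
  E: 374 − 1(252.5) = 121.5
  D: 0 + 2(252.5) = 505
Total out = 998.5 mol; y_F = 372 / 998.5 = 0.3726.

0.373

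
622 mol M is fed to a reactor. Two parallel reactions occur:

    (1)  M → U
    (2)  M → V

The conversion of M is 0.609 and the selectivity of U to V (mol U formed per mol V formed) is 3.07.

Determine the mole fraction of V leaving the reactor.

0.15

Conversion of M: M consumed = 0.609 × 622 = 378.8 mol = 1ξ₁ + 1ξ₂.
Selectivity: 1ξ₁ / (1ξ₂) = 3.07 → ξ₁ = 3.07 ξ₂.
Substitute: (1·3.07 + 1) ξ₂ = 378.8 → ξ₂ = 93.07 mol, ξ₁ = 285.7 mol.
Outlet amounts (n = n₀ + Σ ν·ξ):
  M: 622 − 1(285.7) − 1(93.07) = 243.2
  U: 0 + 1(285.7) = 285.7
  V: 0 + 1(93.07) = 93.07
Total out = 622 mol; y_V = 93.07 / 622 = 0.1496.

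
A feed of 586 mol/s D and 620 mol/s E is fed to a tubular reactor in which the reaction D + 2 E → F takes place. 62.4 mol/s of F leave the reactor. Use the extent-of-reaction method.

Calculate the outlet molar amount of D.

For F: n = n₀ + 1ξ → 62.4 = 0 + 1ξ, giving ξ = 62.4 mol/s.
Outlet amounts (n = n₀ + ν ξ):
  D: 586 − 1(62.4) = 523.6
  E: 620 − 2(62.4) = 495.2
  F: 0 + 1(62.4) = 62.4

524 mol/s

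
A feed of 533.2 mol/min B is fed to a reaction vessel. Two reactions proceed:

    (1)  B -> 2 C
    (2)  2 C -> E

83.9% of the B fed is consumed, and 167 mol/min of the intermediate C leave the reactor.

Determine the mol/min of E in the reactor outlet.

Conversion of B: B consumed = 1ξ₁ = 0.839 × 533.2 → ξ₁ = 447.4 mol/min.
C balance: n_C = 0 + 2ξ₁ − 2ξ₂ = 167 → ξ₂ = (2·447.4 − 167)/2 = 363.9 mol/min.
Outlet amounts (n = n₀ + Σ ν·ξ):
  B: 533.2 − 1(447.4) = 85.85
  C: 0 + 2(447.4) − 2(363.9) = 167
  E: 0 + 1(363.9) = 363.9

364 mol/min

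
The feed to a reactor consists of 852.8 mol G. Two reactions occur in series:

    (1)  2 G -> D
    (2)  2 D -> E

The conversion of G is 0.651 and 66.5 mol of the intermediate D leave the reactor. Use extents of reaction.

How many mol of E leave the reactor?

106 mol

Conversion of G: G consumed = 2ξ₁ = 0.651 × 852.8 → ξ₁ = 277.6 mol.
D balance: n_D = 0 + 1ξ₁ − 2ξ₂ = 66.5 → ξ₂ = (1·277.6 − 66.5)/2 = 105.5 mol.
Outlet amounts (n = n₀ + Σ ν·ξ):
  G: 852.8 − 2(277.6) = 297.6
  D: 0 + 1(277.6) − 2(105.5) = 66.5
  E: 0 + 1(105.5) = 105.5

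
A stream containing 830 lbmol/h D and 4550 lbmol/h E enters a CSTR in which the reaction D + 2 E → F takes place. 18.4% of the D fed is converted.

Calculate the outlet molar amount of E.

4240 lbmol/h

D reacted = 0.184 × 830 = 152.7 lbmol/h; ν_D = −1, so ξ = 152.7/1 = 152.7 lbmol/h.
Outlet amounts (n = n₀ + ν ξ):
  D: 830 − 1(152.7) = 677.3
  E: 4550 − 2(152.7) = 4245
  F: 0 + 1(152.7) = 152.7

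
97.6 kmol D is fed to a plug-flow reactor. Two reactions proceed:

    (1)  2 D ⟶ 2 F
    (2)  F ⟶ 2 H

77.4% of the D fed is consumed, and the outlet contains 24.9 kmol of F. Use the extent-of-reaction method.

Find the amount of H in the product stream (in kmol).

Conversion of D: D consumed = 2ξ₁ = 0.774 × 97.6 → ξ₁ = 37.77 kmol.
F balance: n_F = 0 + 2ξ₁ − 1ξ₂ = 24.9 → ξ₂ = (2·37.77 − 24.9)/1 = 50.64 kmol.
Outlet amounts (n = n₀ + Σ ν·ξ):
  D: 97.6 − 2(37.77) = 22.06
  F: 0 + 2(37.77) − 1(50.64) = 24.9
  H: 0 + 2(50.64) = 101.3

101 kmol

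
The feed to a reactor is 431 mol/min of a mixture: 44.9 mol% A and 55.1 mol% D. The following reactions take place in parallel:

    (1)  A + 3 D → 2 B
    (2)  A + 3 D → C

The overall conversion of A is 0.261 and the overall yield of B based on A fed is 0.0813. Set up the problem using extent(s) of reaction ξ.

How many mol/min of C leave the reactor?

Yield of B: 2ξ₁ / 193.5 = 0.0813 → ξ₁ = 7.867 mol/min.
Conversion of A: 1ξ₁ + 1ξ₂ = 0.261 × 193.5 = 50.51 → ξ₂ = 42.64 mol/min.
Outlet amounts (n = n₀ + Σ ν·ξ):
  A: 193.5 − 1(7.867) − 1(42.64) = 143
  D: 237.5 − 3(7.867) − 3(42.64) = 85.96
  B: 0 + 2(7.867) = 15.73
  C: 0 + 1(42.64) = 42.64

42.6 mol/min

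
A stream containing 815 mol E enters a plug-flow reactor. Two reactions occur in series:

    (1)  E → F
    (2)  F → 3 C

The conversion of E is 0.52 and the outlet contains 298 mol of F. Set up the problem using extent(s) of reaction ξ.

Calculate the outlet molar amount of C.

Conversion of E: E consumed = 1ξ₁ = 0.52 × 815 → ξ₁ = 423.8 mol.
F balance: n_F = 0 + 1ξ₁ − 1ξ₂ = 298 → ξ₂ = (1·423.8 − 298)/1 = 125.8 mol.
Outlet amounts (n = n₀ + Σ ν·ξ):
  E: 815 − 1(423.8) = 391.2
  F: 0 + 1(423.8) − 1(125.8) = 298
  C: 0 + 3(125.8) = 377.4

377 mol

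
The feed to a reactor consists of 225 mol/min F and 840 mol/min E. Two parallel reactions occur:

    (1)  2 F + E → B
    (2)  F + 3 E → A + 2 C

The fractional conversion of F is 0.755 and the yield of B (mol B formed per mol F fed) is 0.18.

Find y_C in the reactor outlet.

Yield of B: 1ξ₁ / 225 = 0.18 → ξ₁ = 40.5 mol/min.
Conversion of F: 2ξ₁ + 1ξ₂ = 0.755 × 225 = 169.9 → ξ₂ = 88.88 mol/min.
Outlet amounts (n = n₀ + Σ ν·ξ):
  F: 225 − 2(40.5) − 1(88.88) = 55.12
  E: 840 − 1(40.5) − 3(88.88) = 532.9
  B: 0 + 1(40.5) = 40.5
  A: 0 + 1(88.88) = 88.88
  C: 0 + 2(88.88) = 177.8
Total out = 895.1 mol/min; y_C = 177.8 / 895.1 = 0.1986.

0.199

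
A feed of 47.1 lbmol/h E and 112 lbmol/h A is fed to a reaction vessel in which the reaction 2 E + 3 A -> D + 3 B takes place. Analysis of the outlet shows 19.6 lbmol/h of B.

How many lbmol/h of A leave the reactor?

For B: n = n₀ + 3ξ → 19.6 = 0 + 3ξ, giving ξ = 6.533 lbmol/h.
Outlet amounts (n = n₀ + ν ξ):
  E: 47.1 − 2(6.533) = 34.03
  A: 112 − 3(6.533) = 92.4
  D: 0 + 1(6.533) = 6.533
  B: 0 + 3(6.533) = 19.6

92.4 lbmol/h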